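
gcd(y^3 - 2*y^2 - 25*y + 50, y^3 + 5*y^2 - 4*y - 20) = y^2 + 3*y - 10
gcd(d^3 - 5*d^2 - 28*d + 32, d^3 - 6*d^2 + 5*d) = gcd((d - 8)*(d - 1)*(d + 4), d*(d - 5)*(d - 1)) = d - 1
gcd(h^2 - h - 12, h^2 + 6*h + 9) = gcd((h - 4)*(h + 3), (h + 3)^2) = h + 3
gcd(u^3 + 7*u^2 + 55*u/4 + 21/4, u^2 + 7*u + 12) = u + 3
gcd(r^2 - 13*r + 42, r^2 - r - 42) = r - 7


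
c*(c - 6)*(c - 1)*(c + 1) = c^4 - 6*c^3 - c^2 + 6*c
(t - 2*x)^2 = t^2 - 4*t*x + 4*x^2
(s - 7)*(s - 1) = s^2 - 8*s + 7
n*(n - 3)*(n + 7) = n^3 + 4*n^2 - 21*n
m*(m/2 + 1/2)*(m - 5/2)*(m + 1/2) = m^4/2 - m^3/2 - 13*m^2/8 - 5*m/8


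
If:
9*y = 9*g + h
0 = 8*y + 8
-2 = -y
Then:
No Solution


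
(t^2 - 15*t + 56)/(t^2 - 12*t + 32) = (t - 7)/(t - 4)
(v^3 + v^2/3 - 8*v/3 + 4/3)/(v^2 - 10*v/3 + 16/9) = 3*(v^2 + v - 2)/(3*v - 8)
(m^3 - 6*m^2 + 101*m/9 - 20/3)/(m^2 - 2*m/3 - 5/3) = (m^2 - 13*m/3 + 4)/(m + 1)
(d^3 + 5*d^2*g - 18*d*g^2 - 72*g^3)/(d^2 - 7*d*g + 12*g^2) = (d^2 + 9*d*g + 18*g^2)/(d - 3*g)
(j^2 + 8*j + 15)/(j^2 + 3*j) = (j + 5)/j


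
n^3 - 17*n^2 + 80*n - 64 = (n - 8)^2*(n - 1)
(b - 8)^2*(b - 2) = b^3 - 18*b^2 + 96*b - 128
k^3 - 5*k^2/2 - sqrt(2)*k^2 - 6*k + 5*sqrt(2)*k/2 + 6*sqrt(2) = (k - 4)*(k + 3/2)*(k - sqrt(2))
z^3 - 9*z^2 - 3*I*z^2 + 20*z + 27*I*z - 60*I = (z - 5)*(z - 4)*(z - 3*I)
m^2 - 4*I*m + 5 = (m - 5*I)*(m + I)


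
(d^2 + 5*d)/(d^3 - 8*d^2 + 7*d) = (d + 5)/(d^2 - 8*d + 7)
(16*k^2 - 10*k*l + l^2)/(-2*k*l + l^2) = (-8*k + l)/l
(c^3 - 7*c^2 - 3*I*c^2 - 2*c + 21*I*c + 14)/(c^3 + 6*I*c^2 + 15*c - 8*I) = (c^2 - c*(7 + 2*I) + 14*I)/(c^2 + 7*I*c + 8)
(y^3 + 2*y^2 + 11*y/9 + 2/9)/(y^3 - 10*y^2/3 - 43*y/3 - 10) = (9*y^2 + 9*y + 2)/(3*(3*y^2 - 13*y - 30))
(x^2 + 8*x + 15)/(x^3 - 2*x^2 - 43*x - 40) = (x + 3)/(x^2 - 7*x - 8)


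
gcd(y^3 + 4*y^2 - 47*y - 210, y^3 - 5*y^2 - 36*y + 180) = y + 6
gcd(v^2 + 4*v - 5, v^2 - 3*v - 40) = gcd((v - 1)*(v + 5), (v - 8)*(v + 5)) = v + 5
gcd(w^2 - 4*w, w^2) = w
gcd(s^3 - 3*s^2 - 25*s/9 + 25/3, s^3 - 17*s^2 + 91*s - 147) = s - 3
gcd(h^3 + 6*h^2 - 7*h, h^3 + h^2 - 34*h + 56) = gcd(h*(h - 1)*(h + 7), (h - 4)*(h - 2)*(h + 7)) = h + 7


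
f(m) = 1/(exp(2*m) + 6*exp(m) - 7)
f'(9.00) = 0.00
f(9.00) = 0.00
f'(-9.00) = 0.00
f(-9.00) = -0.14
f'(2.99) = -0.00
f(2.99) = 0.00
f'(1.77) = -0.03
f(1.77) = 0.02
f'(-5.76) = -0.00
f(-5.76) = -0.14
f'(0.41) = -0.73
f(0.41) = 0.23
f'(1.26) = -0.07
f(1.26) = 0.04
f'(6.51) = -0.00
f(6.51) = 0.00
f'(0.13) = -7.38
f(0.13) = 0.89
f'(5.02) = -0.00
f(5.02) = 0.00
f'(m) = (-2*exp(2*m) - 6*exp(m))/(exp(2*m) + 6*exp(m) - 7)^2 = 2*(-exp(m) - 3)*exp(m)/(exp(2*m) + 6*exp(m) - 7)^2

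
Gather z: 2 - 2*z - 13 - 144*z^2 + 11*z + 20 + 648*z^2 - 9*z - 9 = 504*z^2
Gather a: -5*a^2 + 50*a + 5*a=-5*a^2 + 55*a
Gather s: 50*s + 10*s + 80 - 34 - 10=60*s + 36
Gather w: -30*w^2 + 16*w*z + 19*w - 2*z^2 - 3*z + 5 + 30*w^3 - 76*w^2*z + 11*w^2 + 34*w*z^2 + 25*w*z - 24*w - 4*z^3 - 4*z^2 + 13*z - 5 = 30*w^3 + w^2*(-76*z - 19) + w*(34*z^2 + 41*z - 5) - 4*z^3 - 6*z^2 + 10*z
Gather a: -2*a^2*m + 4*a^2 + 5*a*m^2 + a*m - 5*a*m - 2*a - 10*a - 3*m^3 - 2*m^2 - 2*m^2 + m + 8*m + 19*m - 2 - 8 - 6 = a^2*(4 - 2*m) + a*(5*m^2 - 4*m - 12) - 3*m^3 - 4*m^2 + 28*m - 16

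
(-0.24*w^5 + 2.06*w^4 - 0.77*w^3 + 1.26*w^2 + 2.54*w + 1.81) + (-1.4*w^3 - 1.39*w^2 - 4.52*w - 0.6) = -0.24*w^5 + 2.06*w^4 - 2.17*w^3 - 0.13*w^2 - 1.98*w + 1.21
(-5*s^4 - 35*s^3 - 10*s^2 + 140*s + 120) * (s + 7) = -5*s^5 - 70*s^4 - 255*s^3 + 70*s^2 + 1100*s + 840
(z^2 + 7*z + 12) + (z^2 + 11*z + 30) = 2*z^2 + 18*z + 42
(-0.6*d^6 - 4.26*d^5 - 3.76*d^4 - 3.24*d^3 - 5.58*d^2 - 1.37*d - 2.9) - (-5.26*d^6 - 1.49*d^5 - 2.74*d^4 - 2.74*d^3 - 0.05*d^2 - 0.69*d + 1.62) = 4.66*d^6 - 2.77*d^5 - 1.02*d^4 - 0.5*d^3 - 5.53*d^2 - 0.68*d - 4.52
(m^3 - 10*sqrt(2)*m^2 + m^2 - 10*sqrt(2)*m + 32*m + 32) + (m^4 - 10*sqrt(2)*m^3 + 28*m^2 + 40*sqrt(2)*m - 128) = m^4 - 10*sqrt(2)*m^3 + m^3 - 10*sqrt(2)*m^2 + 29*m^2 + 32*m + 30*sqrt(2)*m - 96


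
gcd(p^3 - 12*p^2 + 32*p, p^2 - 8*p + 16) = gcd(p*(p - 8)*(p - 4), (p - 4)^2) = p - 4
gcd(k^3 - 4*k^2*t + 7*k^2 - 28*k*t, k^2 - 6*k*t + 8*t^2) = -k + 4*t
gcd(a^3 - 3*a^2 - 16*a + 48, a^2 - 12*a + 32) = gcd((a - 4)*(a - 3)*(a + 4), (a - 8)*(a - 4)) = a - 4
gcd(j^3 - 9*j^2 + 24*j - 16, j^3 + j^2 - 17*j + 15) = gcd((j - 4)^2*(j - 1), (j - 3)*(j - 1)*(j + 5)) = j - 1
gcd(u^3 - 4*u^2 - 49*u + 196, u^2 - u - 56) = u + 7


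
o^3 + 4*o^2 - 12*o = o*(o - 2)*(o + 6)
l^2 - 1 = (l - 1)*(l + 1)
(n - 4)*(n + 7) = n^2 + 3*n - 28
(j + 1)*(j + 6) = j^2 + 7*j + 6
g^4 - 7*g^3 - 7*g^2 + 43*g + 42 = (g - 7)*(g - 3)*(g + 1)*(g + 2)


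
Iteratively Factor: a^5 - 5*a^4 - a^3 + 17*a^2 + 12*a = (a + 1)*(a^4 - 6*a^3 + 5*a^2 + 12*a) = (a + 1)^2*(a^3 - 7*a^2 + 12*a) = a*(a + 1)^2*(a^2 - 7*a + 12) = a*(a - 4)*(a + 1)^2*(a - 3)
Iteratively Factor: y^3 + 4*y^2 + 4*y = (y)*(y^2 + 4*y + 4) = y*(y + 2)*(y + 2)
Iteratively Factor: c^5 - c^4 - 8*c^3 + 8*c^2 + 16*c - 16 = (c + 2)*(c^4 - 3*c^3 - 2*c^2 + 12*c - 8) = (c - 1)*(c + 2)*(c^3 - 2*c^2 - 4*c + 8) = (c - 2)*(c - 1)*(c + 2)*(c^2 - 4) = (c - 2)*(c - 1)*(c + 2)^2*(c - 2)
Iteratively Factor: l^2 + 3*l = (l)*(l + 3)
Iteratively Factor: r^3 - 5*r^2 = (r)*(r^2 - 5*r) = r^2*(r - 5)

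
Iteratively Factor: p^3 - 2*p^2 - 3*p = (p + 1)*(p^2 - 3*p) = p*(p + 1)*(p - 3)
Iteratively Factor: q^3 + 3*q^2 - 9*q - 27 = (q + 3)*(q^2 - 9) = (q + 3)^2*(q - 3)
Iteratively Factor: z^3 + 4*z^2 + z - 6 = (z - 1)*(z^2 + 5*z + 6) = (z - 1)*(z + 3)*(z + 2)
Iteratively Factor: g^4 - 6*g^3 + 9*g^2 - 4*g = (g)*(g^3 - 6*g^2 + 9*g - 4) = g*(g - 1)*(g^2 - 5*g + 4) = g*(g - 4)*(g - 1)*(g - 1)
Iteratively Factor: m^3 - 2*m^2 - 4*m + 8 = (m + 2)*(m^2 - 4*m + 4) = (m - 2)*(m + 2)*(m - 2)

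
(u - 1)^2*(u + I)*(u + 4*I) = u^4 - 2*u^3 + 5*I*u^3 - 3*u^2 - 10*I*u^2 + 8*u + 5*I*u - 4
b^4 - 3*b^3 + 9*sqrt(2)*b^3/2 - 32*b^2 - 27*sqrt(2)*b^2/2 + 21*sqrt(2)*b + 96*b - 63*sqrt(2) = (b - 3)*(b - 3*sqrt(2)/2)*(b - sqrt(2))*(b + 7*sqrt(2))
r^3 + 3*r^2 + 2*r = r*(r + 1)*(r + 2)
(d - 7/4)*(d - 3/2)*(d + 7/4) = d^3 - 3*d^2/2 - 49*d/16 + 147/32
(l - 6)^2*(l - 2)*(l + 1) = l^4 - 13*l^3 + 46*l^2 - 12*l - 72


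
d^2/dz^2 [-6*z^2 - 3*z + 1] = -12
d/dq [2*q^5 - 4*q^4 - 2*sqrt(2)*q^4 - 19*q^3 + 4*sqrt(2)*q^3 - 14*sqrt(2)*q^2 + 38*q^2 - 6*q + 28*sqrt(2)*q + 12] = 10*q^4 - 16*q^3 - 8*sqrt(2)*q^3 - 57*q^2 + 12*sqrt(2)*q^2 - 28*sqrt(2)*q + 76*q - 6 + 28*sqrt(2)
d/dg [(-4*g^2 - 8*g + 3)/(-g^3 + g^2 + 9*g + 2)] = (-4*g^4 - 16*g^3 - 19*g^2 - 22*g - 43)/(g^6 - 2*g^5 - 17*g^4 + 14*g^3 + 85*g^2 + 36*g + 4)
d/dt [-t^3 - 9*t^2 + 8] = 3*t*(-t - 6)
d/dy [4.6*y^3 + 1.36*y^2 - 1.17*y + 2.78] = 13.8*y^2 + 2.72*y - 1.17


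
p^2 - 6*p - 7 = (p - 7)*(p + 1)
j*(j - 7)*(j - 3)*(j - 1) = j^4 - 11*j^3 + 31*j^2 - 21*j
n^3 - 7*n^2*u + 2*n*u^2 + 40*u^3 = (n - 5*u)*(n - 4*u)*(n + 2*u)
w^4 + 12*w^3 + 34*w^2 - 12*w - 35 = (w - 1)*(w + 1)*(w + 5)*(w + 7)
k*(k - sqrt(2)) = k^2 - sqrt(2)*k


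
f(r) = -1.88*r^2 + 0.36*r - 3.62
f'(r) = 0.36 - 3.76*r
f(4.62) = -42.08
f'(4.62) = -17.01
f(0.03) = -3.61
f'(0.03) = 0.25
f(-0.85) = -5.28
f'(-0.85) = 3.56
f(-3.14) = -23.29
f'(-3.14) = 12.17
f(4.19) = -35.12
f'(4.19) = -15.39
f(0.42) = -3.80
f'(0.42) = -1.22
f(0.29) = -3.67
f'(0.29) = -0.73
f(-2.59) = -17.16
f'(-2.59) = 10.10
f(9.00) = -152.66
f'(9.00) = -33.48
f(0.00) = -3.62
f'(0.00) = 0.36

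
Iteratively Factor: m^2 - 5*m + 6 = (m - 2)*(m - 3)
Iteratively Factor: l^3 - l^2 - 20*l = (l)*(l^2 - l - 20) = l*(l + 4)*(l - 5)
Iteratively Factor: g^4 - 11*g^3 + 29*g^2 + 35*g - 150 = (g - 3)*(g^3 - 8*g^2 + 5*g + 50) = (g - 3)*(g + 2)*(g^2 - 10*g + 25) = (g - 5)*(g - 3)*(g + 2)*(g - 5)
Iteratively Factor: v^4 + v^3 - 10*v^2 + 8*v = (v)*(v^3 + v^2 - 10*v + 8) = v*(v + 4)*(v^2 - 3*v + 2) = v*(v - 2)*(v + 4)*(v - 1)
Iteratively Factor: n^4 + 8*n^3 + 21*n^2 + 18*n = (n)*(n^3 + 8*n^2 + 21*n + 18) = n*(n + 2)*(n^2 + 6*n + 9) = n*(n + 2)*(n + 3)*(n + 3)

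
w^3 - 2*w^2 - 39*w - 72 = (w - 8)*(w + 3)^2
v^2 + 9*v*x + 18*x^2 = (v + 3*x)*(v + 6*x)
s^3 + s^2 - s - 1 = (s - 1)*(s + 1)^2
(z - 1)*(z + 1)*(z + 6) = z^3 + 6*z^2 - z - 6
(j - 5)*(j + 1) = j^2 - 4*j - 5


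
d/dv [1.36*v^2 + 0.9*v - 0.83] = 2.72*v + 0.9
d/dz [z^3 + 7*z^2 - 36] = z*(3*z + 14)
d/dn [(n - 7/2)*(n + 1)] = 2*n - 5/2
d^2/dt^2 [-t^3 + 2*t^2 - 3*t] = 4 - 6*t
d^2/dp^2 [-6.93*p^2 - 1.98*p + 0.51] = -13.8600000000000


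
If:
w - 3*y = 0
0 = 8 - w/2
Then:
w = 16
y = 16/3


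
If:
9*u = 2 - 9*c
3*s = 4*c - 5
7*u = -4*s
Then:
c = -46/15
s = -259/45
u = 148/45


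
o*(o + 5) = o^2 + 5*o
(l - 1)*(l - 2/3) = l^2 - 5*l/3 + 2/3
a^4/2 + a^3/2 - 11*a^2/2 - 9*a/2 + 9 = (a/2 + 1)*(a - 3)*(a - 1)*(a + 3)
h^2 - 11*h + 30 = (h - 6)*(h - 5)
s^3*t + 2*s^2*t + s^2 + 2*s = s*(s + 2)*(s*t + 1)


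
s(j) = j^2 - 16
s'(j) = 2*j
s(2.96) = -7.24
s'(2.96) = 5.92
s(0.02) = -16.00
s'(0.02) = 0.04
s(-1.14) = -14.70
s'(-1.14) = -2.28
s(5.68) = 16.26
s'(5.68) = 11.36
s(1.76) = -12.90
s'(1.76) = 3.52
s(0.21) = -15.96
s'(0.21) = 0.42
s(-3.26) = -5.37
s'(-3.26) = -6.52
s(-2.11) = -11.55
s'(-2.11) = -4.22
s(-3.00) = -7.00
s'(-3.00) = -6.00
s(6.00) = 20.00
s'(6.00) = 12.00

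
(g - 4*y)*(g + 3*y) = g^2 - g*y - 12*y^2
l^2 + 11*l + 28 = (l + 4)*(l + 7)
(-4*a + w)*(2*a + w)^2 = -16*a^3 - 12*a^2*w + w^3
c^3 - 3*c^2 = c^2*(c - 3)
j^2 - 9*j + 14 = (j - 7)*(j - 2)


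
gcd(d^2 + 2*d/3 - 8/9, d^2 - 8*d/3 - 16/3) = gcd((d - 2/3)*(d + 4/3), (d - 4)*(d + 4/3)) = d + 4/3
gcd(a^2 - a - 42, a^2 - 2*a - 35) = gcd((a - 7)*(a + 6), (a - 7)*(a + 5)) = a - 7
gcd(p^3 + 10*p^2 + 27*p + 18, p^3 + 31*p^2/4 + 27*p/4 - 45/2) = p^2 + 9*p + 18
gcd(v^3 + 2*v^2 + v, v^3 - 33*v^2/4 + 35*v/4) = v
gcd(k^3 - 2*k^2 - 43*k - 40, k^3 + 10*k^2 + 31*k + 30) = k + 5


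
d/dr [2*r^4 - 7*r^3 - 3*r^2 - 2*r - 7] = 8*r^3 - 21*r^2 - 6*r - 2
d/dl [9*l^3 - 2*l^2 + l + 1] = 27*l^2 - 4*l + 1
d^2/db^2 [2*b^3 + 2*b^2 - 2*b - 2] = 12*b + 4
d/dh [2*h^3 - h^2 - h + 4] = 6*h^2 - 2*h - 1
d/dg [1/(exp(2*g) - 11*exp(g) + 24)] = (11 - 2*exp(g))*exp(g)/(exp(2*g) - 11*exp(g) + 24)^2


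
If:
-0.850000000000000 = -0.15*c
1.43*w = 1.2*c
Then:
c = 5.67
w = 4.76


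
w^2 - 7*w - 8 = (w - 8)*(w + 1)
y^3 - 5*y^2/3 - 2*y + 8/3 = (y - 2)*(y - 1)*(y + 4/3)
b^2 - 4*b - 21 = (b - 7)*(b + 3)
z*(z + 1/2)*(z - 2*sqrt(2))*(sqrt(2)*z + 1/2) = sqrt(2)*z^4 - 7*z^3/2 + sqrt(2)*z^3/2 - 7*z^2/4 - sqrt(2)*z^2 - sqrt(2)*z/2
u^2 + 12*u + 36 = (u + 6)^2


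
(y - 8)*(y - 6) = y^2 - 14*y + 48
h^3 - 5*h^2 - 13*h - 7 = (h - 7)*(h + 1)^2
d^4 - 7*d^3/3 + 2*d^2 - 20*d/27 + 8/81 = (d - 2/3)^3*(d - 1/3)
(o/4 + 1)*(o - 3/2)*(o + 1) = o^3/4 + 7*o^2/8 - 7*o/8 - 3/2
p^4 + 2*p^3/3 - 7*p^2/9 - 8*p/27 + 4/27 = (p - 2/3)*(p - 1/3)*(p + 2/3)*(p + 1)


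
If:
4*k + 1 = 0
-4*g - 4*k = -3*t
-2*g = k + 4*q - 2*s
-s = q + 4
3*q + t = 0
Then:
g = 101/8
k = -1/4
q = -11/2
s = 3/2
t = 33/2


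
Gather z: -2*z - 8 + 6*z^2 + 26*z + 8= 6*z^2 + 24*z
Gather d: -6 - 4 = -10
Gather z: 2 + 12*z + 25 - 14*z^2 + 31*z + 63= -14*z^2 + 43*z + 90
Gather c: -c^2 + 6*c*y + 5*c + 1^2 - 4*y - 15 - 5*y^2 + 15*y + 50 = -c^2 + c*(6*y + 5) - 5*y^2 + 11*y + 36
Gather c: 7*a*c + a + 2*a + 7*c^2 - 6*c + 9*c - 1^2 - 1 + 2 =3*a + 7*c^2 + c*(7*a + 3)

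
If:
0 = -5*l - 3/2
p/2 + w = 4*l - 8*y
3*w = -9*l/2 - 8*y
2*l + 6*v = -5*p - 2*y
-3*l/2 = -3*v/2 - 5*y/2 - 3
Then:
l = -3/10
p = 477/230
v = -2687/1840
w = 165/92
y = -927/1840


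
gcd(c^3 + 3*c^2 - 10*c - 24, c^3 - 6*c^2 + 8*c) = 1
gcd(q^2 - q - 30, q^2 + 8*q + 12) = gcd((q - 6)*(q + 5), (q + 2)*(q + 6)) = 1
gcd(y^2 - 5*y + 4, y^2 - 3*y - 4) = y - 4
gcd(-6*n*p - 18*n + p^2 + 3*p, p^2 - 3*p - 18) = p + 3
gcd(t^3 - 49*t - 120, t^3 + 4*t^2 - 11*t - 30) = t + 5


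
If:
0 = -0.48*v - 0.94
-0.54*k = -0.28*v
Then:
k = -1.02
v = -1.96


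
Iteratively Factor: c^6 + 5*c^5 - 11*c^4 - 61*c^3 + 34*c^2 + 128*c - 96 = (c + 2)*(c^5 + 3*c^4 - 17*c^3 - 27*c^2 + 88*c - 48) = (c + 2)*(c + 4)*(c^4 - c^3 - 13*c^2 + 25*c - 12) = (c - 1)*(c + 2)*(c + 4)*(c^3 - 13*c + 12) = (c - 3)*(c - 1)*(c + 2)*(c + 4)*(c^2 + 3*c - 4) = (c - 3)*(c - 1)^2*(c + 2)*(c + 4)*(c + 4)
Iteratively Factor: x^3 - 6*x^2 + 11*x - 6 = (x - 2)*(x^2 - 4*x + 3) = (x - 2)*(x - 1)*(x - 3)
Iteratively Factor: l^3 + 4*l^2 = (l)*(l^2 + 4*l) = l*(l + 4)*(l)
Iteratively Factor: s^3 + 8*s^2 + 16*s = (s)*(s^2 + 8*s + 16) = s*(s + 4)*(s + 4)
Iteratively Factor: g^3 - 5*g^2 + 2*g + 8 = (g - 4)*(g^2 - g - 2) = (g - 4)*(g + 1)*(g - 2)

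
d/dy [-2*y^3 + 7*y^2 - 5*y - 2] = -6*y^2 + 14*y - 5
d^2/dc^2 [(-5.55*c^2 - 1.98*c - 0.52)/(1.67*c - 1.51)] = (7.105427357601e-15*c - 38.195498)/(4.657463*c^3 - 12.633717*c^2 + 11.423301*c - 3.442951)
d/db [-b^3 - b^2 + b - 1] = -3*b^2 - 2*b + 1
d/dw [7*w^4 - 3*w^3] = w^2*(28*w - 9)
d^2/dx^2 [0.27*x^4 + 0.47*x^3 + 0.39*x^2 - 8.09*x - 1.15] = 3.24*x^2 + 2.82*x + 0.78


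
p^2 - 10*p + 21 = (p - 7)*(p - 3)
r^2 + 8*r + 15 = (r + 3)*(r + 5)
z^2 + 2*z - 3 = (z - 1)*(z + 3)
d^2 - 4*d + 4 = (d - 2)^2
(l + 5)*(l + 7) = l^2 + 12*l + 35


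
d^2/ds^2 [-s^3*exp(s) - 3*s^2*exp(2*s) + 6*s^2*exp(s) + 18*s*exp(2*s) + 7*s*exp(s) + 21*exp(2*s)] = (-s^3 - 12*s^2*exp(s) + 48*s*exp(s) + 25*s + 150*exp(s) + 26)*exp(s)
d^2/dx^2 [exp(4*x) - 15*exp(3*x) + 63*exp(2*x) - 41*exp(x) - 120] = (16*exp(3*x) - 135*exp(2*x) + 252*exp(x) - 41)*exp(x)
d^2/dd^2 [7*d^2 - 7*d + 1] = 14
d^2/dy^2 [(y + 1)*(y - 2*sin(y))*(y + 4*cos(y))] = 2*y^2*sin(y) - 4*y^2*cos(y) - 14*y*sin(y) + 16*y*sin(2*y) - 12*y*cos(y) + 6*y - 12*sin(y) + 4*cos(y) - 16*sqrt(2)*cos(2*y + pi/4) + 2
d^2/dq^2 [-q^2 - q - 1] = -2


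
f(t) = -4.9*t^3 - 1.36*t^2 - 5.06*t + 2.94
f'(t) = -14.7*t^2 - 2.72*t - 5.06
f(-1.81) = 36.70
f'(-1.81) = -48.30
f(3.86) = -318.67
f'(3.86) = -234.58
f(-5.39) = 758.00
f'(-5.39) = -417.47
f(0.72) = -3.24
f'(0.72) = -14.64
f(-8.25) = 2703.55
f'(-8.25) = -983.14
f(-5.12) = 650.86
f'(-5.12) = -376.49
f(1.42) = -21.02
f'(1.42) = -38.56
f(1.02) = -8.84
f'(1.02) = -23.13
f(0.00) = 2.94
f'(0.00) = -5.06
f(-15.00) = 16310.34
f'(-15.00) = -3271.76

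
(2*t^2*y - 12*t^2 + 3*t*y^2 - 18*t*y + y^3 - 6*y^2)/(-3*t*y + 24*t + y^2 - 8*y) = (-2*t^2*y + 12*t^2 - 3*t*y^2 + 18*t*y - y^3 + 6*y^2)/(3*t*y - 24*t - y^2 + 8*y)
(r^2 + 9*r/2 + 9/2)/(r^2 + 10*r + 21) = (r + 3/2)/(r + 7)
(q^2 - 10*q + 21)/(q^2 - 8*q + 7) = (q - 3)/(q - 1)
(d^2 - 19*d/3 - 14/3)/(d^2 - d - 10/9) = 3*(d - 7)/(3*d - 5)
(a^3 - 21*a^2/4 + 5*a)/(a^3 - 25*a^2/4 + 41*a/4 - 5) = a/(a - 1)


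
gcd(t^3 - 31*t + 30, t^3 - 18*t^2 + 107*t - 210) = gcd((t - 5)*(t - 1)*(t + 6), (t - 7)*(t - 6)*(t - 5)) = t - 5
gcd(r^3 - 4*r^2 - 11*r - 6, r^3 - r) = r + 1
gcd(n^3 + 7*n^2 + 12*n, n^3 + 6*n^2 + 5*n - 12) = n^2 + 7*n + 12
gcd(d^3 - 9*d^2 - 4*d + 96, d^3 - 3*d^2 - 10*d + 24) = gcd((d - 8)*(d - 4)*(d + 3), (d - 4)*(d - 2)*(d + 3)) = d^2 - d - 12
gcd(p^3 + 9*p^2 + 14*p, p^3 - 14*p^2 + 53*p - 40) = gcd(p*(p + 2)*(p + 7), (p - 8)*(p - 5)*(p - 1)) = 1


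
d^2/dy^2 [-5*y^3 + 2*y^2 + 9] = 4 - 30*y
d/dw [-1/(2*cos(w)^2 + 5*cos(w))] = -(4*cos(w) + 5)*sin(w)/((2*cos(w) + 5)^2*cos(w)^2)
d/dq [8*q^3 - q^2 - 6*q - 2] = 24*q^2 - 2*q - 6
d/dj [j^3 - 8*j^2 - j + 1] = 3*j^2 - 16*j - 1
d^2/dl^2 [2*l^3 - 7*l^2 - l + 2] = 12*l - 14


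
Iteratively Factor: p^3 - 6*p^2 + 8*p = (p - 2)*(p^2 - 4*p) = (p - 4)*(p - 2)*(p)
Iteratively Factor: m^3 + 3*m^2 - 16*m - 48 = (m + 4)*(m^2 - m - 12) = (m - 4)*(m + 4)*(m + 3)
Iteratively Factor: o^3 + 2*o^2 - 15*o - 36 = (o + 3)*(o^2 - o - 12) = (o + 3)^2*(o - 4)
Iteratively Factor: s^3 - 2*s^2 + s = (s - 1)*(s^2 - s) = (s - 1)^2*(s)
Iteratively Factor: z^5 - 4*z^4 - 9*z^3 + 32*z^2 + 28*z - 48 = (z - 4)*(z^4 - 9*z^2 - 4*z + 12) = (z - 4)*(z + 2)*(z^3 - 2*z^2 - 5*z + 6) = (z - 4)*(z - 1)*(z + 2)*(z^2 - z - 6) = (z - 4)*(z - 1)*(z + 2)^2*(z - 3)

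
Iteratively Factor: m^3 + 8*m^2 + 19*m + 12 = (m + 3)*(m^2 + 5*m + 4) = (m + 1)*(m + 3)*(m + 4)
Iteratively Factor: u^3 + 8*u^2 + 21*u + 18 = (u + 3)*(u^2 + 5*u + 6) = (u + 3)^2*(u + 2)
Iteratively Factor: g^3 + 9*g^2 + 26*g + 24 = (g + 2)*(g^2 + 7*g + 12) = (g + 2)*(g + 4)*(g + 3)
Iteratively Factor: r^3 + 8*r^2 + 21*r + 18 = (r + 3)*(r^2 + 5*r + 6) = (r + 2)*(r + 3)*(r + 3)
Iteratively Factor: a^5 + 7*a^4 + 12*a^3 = (a + 4)*(a^4 + 3*a^3) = a*(a + 4)*(a^3 + 3*a^2) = a*(a + 3)*(a + 4)*(a^2) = a^2*(a + 3)*(a + 4)*(a)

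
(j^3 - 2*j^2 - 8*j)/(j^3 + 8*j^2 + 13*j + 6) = j*(j^2 - 2*j - 8)/(j^3 + 8*j^2 + 13*j + 6)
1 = 1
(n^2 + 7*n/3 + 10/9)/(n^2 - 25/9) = (3*n + 2)/(3*n - 5)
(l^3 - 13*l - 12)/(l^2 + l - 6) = (l^2 - 3*l - 4)/(l - 2)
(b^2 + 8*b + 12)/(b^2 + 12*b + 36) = (b + 2)/(b + 6)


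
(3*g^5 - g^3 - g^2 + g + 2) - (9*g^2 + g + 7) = 3*g^5 - g^3 - 10*g^2 - 5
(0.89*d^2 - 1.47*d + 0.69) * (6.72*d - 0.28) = 5.9808*d^3 - 10.1276*d^2 + 5.0484*d - 0.1932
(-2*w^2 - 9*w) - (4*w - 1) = -2*w^2 - 13*w + 1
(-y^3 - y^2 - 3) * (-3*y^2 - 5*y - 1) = 3*y^5 + 8*y^4 + 6*y^3 + 10*y^2 + 15*y + 3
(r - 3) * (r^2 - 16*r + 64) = r^3 - 19*r^2 + 112*r - 192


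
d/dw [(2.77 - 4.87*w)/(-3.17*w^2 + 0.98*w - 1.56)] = (-15.4379*w^2 + 17.5618*w + 4.8826)/(10.0489*w^4 - 6.2132*w^3 + 10.8508*w^2 - 3.0576*w + 2.4336)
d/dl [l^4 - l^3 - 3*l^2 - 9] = l*(4*l^2 - 3*l - 6)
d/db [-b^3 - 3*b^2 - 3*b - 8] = -3*b^2 - 6*b - 3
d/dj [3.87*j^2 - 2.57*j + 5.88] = 7.74*j - 2.57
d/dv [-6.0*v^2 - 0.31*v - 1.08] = -12.0*v - 0.31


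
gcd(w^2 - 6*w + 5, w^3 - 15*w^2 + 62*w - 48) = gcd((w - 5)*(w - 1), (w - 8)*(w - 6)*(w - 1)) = w - 1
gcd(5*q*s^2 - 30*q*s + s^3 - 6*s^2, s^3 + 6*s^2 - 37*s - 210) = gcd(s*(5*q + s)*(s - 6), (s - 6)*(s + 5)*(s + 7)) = s - 6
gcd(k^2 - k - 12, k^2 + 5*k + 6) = k + 3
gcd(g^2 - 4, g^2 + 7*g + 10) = g + 2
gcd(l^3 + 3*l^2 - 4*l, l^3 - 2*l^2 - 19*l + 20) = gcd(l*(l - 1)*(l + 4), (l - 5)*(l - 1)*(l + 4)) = l^2 + 3*l - 4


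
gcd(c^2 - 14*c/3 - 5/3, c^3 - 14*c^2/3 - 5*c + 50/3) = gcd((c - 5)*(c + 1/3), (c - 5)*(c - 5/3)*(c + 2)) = c - 5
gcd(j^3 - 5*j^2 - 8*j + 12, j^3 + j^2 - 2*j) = j^2 + j - 2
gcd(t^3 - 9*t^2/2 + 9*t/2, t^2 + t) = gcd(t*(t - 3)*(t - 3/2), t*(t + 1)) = t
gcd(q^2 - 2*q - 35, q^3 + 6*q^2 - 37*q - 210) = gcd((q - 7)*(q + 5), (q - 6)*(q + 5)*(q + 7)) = q + 5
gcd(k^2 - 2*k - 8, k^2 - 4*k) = k - 4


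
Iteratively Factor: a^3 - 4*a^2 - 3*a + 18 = (a - 3)*(a^2 - a - 6) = (a - 3)*(a + 2)*(a - 3)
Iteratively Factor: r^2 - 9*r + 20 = (r - 4)*(r - 5)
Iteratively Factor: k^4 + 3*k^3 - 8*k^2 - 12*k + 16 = (k - 2)*(k^3 + 5*k^2 + 2*k - 8) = (k - 2)*(k - 1)*(k^2 + 6*k + 8) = (k - 2)*(k - 1)*(k + 4)*(k + 2)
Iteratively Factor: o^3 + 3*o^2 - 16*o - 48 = (o + 3)*(o^2 - 16) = (o + 3)*(o + 4)*(o - 4)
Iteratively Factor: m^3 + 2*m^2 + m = (m)*(m^2 + 2*m + 1) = m*(m + 1)*(m + 1)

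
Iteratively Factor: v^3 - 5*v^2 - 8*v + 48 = (v - 4)*(v^2 - v - 12) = (v - 4)^2*(v + 3)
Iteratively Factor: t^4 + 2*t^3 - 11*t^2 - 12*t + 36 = (t + 3)*(t^3 - t^2 - 8*t + 12) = (t - 2)*(t + 3)*(t^2 + t - 6) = (t - 2)^2*(t + 3)*(t + 3)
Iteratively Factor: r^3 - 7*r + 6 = (r - 1)*(r^2 + r - 6) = (r - 2)*(r - 1)*(r + 3)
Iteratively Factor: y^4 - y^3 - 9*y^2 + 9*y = (y - 3)*(y^3 + 2*y^2 - 3*y) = y*(y - 3)*(y^2 + 2*y - 3) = y*(y - 3)*(y - 1)*(y + 3)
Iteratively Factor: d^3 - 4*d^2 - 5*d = (d + 1)*(d^2 - 5*d) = (d - 5)*(d + 1)*(d)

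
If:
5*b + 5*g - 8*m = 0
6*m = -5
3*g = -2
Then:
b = -2/3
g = -2/3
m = -5/6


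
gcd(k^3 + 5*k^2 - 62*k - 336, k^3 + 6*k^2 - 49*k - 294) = k^2 + 13*k + 42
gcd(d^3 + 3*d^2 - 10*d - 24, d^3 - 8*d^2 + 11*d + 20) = 1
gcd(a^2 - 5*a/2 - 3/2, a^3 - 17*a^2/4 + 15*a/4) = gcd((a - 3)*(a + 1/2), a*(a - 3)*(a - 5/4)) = a - 3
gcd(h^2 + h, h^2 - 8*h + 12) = 1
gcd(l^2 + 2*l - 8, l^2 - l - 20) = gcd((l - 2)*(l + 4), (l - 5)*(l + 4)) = l + 4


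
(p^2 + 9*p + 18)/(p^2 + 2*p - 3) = (p + 6)/(p - 1)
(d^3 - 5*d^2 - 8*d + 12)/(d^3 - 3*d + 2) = (d - 6)/(d - 1)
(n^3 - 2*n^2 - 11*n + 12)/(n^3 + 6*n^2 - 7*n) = (n^2 - n - 12)/(n*(n + 7))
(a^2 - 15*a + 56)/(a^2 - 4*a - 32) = (a - 7)/(a + 4)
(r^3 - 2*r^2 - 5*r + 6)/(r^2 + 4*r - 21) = (r^2 + r - 2)/(r + 7)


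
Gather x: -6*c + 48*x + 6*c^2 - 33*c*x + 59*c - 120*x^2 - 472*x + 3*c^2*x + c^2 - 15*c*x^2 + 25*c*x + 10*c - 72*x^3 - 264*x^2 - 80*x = 7*c^2 + 63*c - 72*x^3 + x^2*(-15*c - 384) + x*(3*c^2 - 8*c - 504)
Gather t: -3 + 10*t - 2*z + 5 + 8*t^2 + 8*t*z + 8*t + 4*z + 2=8*t^2 + t*(8*z + 18) + 2*z + 4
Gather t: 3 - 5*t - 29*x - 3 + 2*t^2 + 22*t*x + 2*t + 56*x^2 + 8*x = 2*t^2 + t*(22*x - 3) + 56*x^2 - 21*x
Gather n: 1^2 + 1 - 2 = 0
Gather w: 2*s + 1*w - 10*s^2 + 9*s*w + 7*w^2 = -10*s^2 + 2*s + 7*w^2 + w*(9*s + 1)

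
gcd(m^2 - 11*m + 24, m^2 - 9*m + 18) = m - 3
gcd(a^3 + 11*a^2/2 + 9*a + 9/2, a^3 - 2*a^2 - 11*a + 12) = a + 3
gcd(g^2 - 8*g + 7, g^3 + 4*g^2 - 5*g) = g - 1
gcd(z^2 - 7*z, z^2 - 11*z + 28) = z - 7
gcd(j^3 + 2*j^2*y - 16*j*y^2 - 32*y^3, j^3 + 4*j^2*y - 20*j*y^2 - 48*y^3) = -j^2 + 2*j*y + 8*y^2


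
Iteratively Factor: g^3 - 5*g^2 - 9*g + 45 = (g - 3)*(g^2 - 2*g - 15) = (g - 3)*(g + 3)*(g - 5)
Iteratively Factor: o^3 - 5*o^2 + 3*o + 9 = (o - 3)*(o^2 - 2*o - 3) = (o - 3)*(o + 1)*(o - 3)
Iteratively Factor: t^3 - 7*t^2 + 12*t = (t - 3)*(t^2 - 4*t) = (t - 4)*(t - 3)*(t)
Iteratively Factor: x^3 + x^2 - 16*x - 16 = (x - 4)*(x^2 + 5*x + 4) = (x - 4)*(x + 4)*(x + 1)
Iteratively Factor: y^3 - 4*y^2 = (y)*(y^2 - 4*y) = y^2*(y - 4)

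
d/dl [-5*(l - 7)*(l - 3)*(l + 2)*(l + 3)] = -20*l^3 + 75*l^2 + 230*l - 225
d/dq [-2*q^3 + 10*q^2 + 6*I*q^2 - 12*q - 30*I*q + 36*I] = -6*q^2 + q*(20 + 12*I) - 12 - 30*I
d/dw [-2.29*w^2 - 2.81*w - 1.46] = -4.58*w - 2.81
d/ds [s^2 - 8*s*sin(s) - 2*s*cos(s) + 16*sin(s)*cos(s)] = 2*s*sin(s) - 8*s*cos(s) + 2*s - 8*sin(s) - 2*cos(s) + 16*cos(2*s)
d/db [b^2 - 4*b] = 2*b - 4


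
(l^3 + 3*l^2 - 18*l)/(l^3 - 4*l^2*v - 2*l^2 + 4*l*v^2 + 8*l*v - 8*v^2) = l*(l^2 + 3*l - 18)/(l^3 - 4*l^2*v - 2*l^2 + 4*l*v^2 + 8*l*v - 8*v^2)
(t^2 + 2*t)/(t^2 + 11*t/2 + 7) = 2*t/(2*t + 7)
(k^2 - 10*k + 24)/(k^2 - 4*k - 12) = (k - 4)/(k + 2)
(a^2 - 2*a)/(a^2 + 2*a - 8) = a/(a + 4)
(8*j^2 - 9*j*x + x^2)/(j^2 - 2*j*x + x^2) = (-8*j + x)/(-j + x)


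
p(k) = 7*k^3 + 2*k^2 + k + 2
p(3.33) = 285.99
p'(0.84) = 19.18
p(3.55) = 343.93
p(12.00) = 12398.00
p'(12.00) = 3073.00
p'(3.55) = 279.85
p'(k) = 21*k^2 + 4*k + 1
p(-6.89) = -2199.53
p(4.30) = 599.83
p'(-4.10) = 337.61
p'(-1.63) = 50.27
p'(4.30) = 406.49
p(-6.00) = -1444.00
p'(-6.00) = 733.00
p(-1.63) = -24.63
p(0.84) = 8.40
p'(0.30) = 4.09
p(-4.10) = -450.93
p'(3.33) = 247.19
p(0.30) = 2.67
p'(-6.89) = 970.35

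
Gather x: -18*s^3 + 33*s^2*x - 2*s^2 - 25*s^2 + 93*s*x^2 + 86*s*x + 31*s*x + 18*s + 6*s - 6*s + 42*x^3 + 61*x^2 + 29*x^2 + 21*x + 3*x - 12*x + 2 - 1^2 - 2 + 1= -18*s^3 - 27*s^2 + 18*s + 42*x^3 + x^2*(93*s + 90) + x*(33*s^2 + 117*s + 12)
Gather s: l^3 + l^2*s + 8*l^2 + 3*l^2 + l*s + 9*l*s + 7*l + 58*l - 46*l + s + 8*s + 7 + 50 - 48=l^3 + 11*l^2 + 19*l + s*(l^2 + 10*l + 9) + 9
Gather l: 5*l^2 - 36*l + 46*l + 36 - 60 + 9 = 5*l^2 + 10*l - 15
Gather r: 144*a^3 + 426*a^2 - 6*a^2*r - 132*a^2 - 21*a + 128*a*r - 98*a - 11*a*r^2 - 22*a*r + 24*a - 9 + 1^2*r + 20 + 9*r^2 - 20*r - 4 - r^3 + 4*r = 144*a^3 + 294*a^2 - 95*a - r^3 + r^2*(9 - 11*a) + r*(-6*a^2 + 106*a - 15) + 7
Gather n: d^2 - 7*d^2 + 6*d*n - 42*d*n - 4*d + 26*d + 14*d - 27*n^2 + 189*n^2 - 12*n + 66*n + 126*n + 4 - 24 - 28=-6*d^2 + 36*d + 162*n^2 + n*(180 - 36*d) - 48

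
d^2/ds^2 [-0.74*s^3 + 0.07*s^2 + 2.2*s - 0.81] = 0.14 - 4.44*s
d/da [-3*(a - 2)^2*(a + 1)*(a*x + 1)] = -12*a^3*x + 27*a^2*x - 9*a^2 + 18*a - 12*x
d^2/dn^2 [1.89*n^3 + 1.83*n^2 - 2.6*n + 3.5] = 11.34*n + 3.66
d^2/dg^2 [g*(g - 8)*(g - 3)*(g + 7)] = 12*g^2 - 24*g - 106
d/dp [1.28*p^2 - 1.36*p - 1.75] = 2.56*p - 1.36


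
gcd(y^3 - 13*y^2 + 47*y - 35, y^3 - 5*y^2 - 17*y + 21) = y^2 - 8*y + 7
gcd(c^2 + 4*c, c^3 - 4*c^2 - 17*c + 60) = c + 4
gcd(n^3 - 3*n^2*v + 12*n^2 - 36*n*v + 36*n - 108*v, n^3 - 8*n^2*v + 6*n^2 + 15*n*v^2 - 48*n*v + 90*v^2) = -n^2 + 3*n*v - 6*n + 18*v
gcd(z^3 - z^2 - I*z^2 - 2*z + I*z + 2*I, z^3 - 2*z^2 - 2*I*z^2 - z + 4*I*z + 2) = z^2 + z*(-2 - I) + 2*I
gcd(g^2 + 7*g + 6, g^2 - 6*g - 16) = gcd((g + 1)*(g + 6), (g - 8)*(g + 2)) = 1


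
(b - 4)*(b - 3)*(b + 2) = b^3 - 5*b^2 - 2*b + 24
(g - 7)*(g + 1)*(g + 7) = g^3 + g^2 - 49*g - 49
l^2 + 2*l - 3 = (l - 1)*(l + 3)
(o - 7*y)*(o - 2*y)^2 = o^3 - 11*o^2*y + 32*o*y^2 - 28*y^3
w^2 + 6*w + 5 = (w + 1)*(w + 5)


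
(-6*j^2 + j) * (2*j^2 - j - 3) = -12*j^4 + 8*j^3 + 17*j^2 - 3*j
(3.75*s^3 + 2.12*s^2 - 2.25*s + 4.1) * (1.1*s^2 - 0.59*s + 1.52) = 4.125*s^5 + 0.1195*s^4 + 1.9742*s^3 + 9.0599*s^2 - 5.839*s + 6.232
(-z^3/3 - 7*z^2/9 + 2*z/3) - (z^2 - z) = -z^3/3 - 16*z^2/9 + 5*z/3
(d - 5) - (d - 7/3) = -8/3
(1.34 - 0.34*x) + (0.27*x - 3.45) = -0.07*x - 2.11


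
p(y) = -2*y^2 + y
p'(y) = 1 - 4*y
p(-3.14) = -22.86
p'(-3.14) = 13.56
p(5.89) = -63.49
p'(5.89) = -22.56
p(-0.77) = -1.96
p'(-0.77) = 4.08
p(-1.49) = -5.93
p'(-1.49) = 6.96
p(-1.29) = -4.62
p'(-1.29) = 6.16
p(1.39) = -2.47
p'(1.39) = -4.56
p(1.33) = -2.21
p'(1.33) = -4.32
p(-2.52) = -15.22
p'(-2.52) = 11.08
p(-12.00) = -300.00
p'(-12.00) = 49.00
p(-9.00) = -171.00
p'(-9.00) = 37.00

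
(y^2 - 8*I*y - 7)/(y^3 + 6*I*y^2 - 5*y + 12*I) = (y - 7*I)/(y^2 + 7*I*y - 12)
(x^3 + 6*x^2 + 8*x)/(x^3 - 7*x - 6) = x*(x + 4)/(x^2 - 2*x - 3)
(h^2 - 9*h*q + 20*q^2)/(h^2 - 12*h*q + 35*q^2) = (-h + 4*q)/(-h + 7*q)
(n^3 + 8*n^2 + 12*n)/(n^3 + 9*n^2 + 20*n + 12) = n/(n + 1)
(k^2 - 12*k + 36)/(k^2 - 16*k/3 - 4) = 3*(k - 6)/(3*k + 2)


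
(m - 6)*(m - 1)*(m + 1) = m^3 - 6*m^2 - m + 6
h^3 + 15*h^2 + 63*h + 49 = (h + 1)*(h + 7)^2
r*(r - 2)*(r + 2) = r^3 - 4*r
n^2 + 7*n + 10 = (n + 2)*(n + 5)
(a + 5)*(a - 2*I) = a^2 + 5*a - 2*I*a - 10*I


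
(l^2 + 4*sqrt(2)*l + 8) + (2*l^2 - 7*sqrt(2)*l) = 3*l^2 - 3*sqrt(2)*l + 8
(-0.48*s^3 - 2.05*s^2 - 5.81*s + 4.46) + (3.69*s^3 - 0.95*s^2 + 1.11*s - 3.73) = 3.21*s^3 - 3.0*s^2 - 4.7*s + 0.73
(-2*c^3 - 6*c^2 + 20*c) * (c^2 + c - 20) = -2*c^5 - 8*c^4 + 54*c^3 + 140*c^2 - 400*c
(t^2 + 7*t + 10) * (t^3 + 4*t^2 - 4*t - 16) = t^5 + 11*t^4 + 34*t^3 - 4*t^2 - 152*t - 160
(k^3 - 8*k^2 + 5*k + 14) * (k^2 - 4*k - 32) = k^5 - 12*k^4 + 5*k^3 + 250*k^2 - 216*k - 448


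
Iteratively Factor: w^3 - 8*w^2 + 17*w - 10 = (w - 5)*(w^2 - 3*w + 2) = (w - 5)*(w - 2)*(w - 1)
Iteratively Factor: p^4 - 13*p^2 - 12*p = (p)*(p^3 - 13*p - 12) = p*(p + 3)*(p^2 - 3*p - 4) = p*(p + 1)*(p + 3)*(p - 4)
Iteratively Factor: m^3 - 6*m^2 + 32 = (m - 4)*(m^2 - 2*m - 8) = (m - 4)^2*(m + 2)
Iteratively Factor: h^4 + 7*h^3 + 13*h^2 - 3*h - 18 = (h + 3)*(h^3 + 4*h^2 + h - 6) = (h + 3)^2*(h^2 + h - 2) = (h - 1)*(h + 3)^2*(h + 2)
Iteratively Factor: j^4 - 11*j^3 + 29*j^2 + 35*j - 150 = (j - 5)*(j^3 - 6*j^2 - j + 30) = (j - 5)^2*(j^2 - j - 6) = (j - 5)^2*(j - 3)*(j + 2)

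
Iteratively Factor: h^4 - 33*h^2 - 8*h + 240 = (h - 3)*(h^3 + 3*h^2 - 24*h - 80) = (h - 5)*(h - 3)*(h^2 + 8*h + 16) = (h - 5)*(h - 3)*(h + 4)*(h + 4)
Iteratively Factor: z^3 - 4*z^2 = (z)*(z^2 - 4*z) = z*(z - 4)*(z)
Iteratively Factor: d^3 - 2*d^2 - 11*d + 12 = (d - 4)*(d^2 + 2*d - 3) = (d - 4)*(d + 3)*(d - 1)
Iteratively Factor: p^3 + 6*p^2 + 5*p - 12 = (p + 4)*(p^2 + 2*p - 3) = (p + 3)*(p + 4)*(p - 1)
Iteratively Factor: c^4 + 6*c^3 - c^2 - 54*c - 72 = (c + 3)*(c^3 + 3*c^2 - 10*c - 24) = (c - 3)*(c + 3)*(c^2 + 6*c + 8) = (c - 3)*(c + 2)*(c + 3)*(c + 4)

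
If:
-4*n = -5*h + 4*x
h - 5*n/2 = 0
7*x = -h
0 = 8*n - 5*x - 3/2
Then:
No Solution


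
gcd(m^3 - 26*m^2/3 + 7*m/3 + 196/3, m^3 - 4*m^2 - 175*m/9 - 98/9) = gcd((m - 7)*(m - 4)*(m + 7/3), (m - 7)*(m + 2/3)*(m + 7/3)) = m^2 - 14*m/3 - 49/3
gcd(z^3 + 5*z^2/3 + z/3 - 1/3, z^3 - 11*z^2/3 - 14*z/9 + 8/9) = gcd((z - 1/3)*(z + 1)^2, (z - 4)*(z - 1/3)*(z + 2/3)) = z - 1/3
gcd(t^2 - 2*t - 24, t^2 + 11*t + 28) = t + 4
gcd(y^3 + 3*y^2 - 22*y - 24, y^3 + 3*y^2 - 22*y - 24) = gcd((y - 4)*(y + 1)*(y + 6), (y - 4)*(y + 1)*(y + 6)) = y^3 + 3*y^2 - 22*y - 24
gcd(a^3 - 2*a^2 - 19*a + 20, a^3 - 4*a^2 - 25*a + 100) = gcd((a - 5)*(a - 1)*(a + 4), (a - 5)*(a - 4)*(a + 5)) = a - 5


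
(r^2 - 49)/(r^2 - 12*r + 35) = (r + 7)/(r - 5)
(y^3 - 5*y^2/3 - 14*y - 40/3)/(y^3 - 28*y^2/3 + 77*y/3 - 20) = (3*y^2 + 10*y + 8)/(3*y^2 - 13*y + 12)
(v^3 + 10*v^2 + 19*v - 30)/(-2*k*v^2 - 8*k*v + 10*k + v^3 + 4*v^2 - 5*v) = (v + 6)/(-2*k + v)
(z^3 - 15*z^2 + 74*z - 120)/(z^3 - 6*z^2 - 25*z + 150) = (z - 4)/(z + 5)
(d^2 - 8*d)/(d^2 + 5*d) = (d - 8)/(d + 5)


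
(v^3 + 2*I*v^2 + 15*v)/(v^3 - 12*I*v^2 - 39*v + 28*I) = v*(v^2 + 2*I*v + 15)/(v^3 - 12*I*v^2 - 39*v + 28*I)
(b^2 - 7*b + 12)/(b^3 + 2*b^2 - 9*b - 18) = (b - 4)/(b^2 + 5*b + 6)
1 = 1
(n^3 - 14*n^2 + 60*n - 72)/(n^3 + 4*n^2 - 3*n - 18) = (n^2 - 12*n + 36)/(n^2 + 6*n + 9)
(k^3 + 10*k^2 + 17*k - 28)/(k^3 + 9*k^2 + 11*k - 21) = (k + 4)/(k + 3)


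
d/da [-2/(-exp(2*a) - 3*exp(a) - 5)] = (-4*exp(a) - 6)*exp(a)/(exp(2*a) + 3*exp(a) + 5)^2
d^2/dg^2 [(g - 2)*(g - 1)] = 2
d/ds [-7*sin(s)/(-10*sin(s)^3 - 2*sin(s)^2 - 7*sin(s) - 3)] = 7*(-20*sin(s)^3 - 2*sin(s)^2 + 3)*cos(s)/(10*sin(s)^3 + 2*sin(s)^2 + 7*sin(s) + 3)^2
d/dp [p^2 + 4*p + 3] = 2*p + 4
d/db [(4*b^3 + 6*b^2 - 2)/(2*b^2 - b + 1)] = 2*(4*b^4 - 4*b^3 + 3*b^2 + 10*b - 1)/(4*b^4 - 4*b^3 + 5*b^2 - 2*b + 1)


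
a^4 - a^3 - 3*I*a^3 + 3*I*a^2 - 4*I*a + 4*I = (a - 2*I)^2*(-I*a + 1)*(I*a - I)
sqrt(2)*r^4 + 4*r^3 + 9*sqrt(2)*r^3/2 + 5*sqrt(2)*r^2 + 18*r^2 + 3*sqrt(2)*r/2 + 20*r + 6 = (r + 1/2)*(r + 3)*(r + 2*sqrt(2))*(sqrt(2)*r + sqrt(2))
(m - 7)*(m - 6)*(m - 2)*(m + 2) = m^4 - 13*m^3 + 38*m^2 + 52*m - 168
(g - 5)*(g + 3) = g^2 - 2*g - 15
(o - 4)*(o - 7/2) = o^2 - 15*o/2 + 14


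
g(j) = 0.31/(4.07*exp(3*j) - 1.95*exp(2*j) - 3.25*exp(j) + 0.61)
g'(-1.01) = 0.85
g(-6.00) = 0.52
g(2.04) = 0.00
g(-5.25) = 0.52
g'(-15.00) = 0.00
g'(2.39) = -0.00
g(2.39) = 0.00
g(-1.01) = -0.49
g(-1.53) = -2.16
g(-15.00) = 0.51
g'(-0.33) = -0.04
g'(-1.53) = 11.43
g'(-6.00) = 0.01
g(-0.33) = -0.25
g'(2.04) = -0.00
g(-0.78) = -0.35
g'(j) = 0.31*(-12.21*exp(3*j) + 3.9*exp(2*j) + 3.25*exp(j))/(4.07*exp(3*j) - 1.95*exp(2*j) - 3.25*exp(j) + 0.61)^2 = (-3.7851*exp(2*j) + 1.209*exp(j) + 1.0075)*exp(j)/(4.07*exp(3*j) - 1.95*exp(2*j) - 3.25*exp(j) + 0.61)^2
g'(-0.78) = 0.44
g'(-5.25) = 0.02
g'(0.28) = -0.98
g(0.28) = 0.13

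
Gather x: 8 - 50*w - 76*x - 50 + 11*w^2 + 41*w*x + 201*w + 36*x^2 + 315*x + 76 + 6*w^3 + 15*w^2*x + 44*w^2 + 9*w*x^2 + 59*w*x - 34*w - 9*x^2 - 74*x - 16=6*w^3 + 55*w^2 + 117*w + x^2*(9*w + 27) + x*(15*w^2 + 100*w + 165) + 18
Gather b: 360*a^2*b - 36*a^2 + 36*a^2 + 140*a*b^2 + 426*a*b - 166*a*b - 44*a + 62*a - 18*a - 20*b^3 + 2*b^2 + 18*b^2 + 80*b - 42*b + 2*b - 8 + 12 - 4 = -20*b^3 + b^2*(140*a + 20) + b*(360*a^2 + 260*a + 40)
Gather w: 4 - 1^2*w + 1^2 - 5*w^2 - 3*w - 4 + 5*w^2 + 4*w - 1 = 0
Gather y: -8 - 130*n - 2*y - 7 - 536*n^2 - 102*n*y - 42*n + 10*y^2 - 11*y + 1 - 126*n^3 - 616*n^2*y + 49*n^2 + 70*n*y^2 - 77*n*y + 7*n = -126*n^3 - 487*n^2 - 165*n + y^2*(70*n + 10) + y*(-616*n^2 - 179*n - 13) - 14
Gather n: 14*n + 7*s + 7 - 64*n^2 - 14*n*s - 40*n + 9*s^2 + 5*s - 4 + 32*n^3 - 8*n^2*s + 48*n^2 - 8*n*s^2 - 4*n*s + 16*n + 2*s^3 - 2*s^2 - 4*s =32*n^3 + n^2*(-8*s - 16) + n*(-8*s^2 - 18*s - 10) + 2*s^3 + 7*s^2 + 8*s + 3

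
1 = 1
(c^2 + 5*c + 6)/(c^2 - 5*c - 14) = (c + 3)/(c - 7)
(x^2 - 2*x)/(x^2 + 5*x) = (x - 2)/(x + 5)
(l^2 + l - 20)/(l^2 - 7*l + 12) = (l + 5)/(l - 3)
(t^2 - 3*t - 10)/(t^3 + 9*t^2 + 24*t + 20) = (t - 5)/(t^2 + 7*t + 10)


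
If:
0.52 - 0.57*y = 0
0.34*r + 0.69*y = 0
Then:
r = -1.85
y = 0.91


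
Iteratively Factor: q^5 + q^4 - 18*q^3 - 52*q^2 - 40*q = (q)*(q^4 + q^3 - 18*q^2 - 52*q - 40) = q*(q + 2)*(q^3 - q^2 - 16*q - 20) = q*(q + 2)^2*(q^2 - 3*q - 10) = q*(q - 5)*(q + 2)^2*(q + 2)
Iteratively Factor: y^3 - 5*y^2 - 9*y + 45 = (y - 3)*(y^2 - 2*y - 15) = (y - 5)*(y - 3)*(y + 3)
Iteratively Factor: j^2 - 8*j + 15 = (j - 3)*(j - 5)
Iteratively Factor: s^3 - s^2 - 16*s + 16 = (s - 1)*(s^2 - 16) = (s - 4)*(s - 1)*(s + 4)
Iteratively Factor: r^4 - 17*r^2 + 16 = (r + 4)*(r^3 - 4*r^2 - r + 4) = (r - 4)*(r + 4)*(r^2 - 1) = (r - 4)*(r - 1)*(r + 4)*(r + 1)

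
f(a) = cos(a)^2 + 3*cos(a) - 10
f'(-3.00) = 0.14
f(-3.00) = -11.99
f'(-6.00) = -1.37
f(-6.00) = -6.20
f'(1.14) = -3.48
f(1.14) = -8.57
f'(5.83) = 2.10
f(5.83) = -6.49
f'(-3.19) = -0.05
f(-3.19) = -12.00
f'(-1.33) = 3.38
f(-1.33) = -9.23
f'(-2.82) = 0.35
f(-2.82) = -11.95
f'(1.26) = -3.44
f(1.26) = -8.99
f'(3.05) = -0.09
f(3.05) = -12.00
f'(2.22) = -1.43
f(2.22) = -11.45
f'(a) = -2*sin(a)*cos(a) - 3*sin(a)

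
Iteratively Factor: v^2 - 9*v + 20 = (v - 4)*(v - 5)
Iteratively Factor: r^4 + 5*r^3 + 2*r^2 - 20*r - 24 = (r - 2)*(r^3 + 7*r^2 + 16*r + 12) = (r - 2)*(r + 2)*(r^2 + 5*r + 6) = (r - 2)*(r + 2)^2*(r + 3)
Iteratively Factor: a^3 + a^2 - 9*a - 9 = (a + 3)*(a^2 - 2*a - 3) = (a - 3)*(a + 3)*(a + 1)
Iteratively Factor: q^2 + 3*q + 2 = (q + 1)*(q + 2)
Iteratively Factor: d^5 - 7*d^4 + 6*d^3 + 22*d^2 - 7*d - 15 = (d - 5)*(d^4 - 2*d^3 - 4*d^2 + 2*d + 3) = (d - 5)*(d + 1)*(d^3 - 3*d^2 - d + 3) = (d - 5)*(d + 1)^2*(d^2 - 4*d + 3) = (d - 5)*(d - 3)*(d + 1)^2*(d - 1)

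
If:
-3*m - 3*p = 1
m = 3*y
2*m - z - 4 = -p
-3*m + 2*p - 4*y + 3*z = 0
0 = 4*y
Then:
No Solution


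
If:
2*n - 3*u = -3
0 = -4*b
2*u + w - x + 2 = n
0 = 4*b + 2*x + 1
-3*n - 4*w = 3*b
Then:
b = 0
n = 54/5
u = 41/5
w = -81/10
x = -1/2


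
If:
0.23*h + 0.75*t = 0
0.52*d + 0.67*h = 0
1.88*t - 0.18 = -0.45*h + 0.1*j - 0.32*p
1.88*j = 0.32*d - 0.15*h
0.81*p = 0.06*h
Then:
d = 3.18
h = -2.47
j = 0.74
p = -0.18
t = 0.76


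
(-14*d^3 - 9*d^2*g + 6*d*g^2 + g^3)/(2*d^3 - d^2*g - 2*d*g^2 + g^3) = (-7*d - g)/(d - g)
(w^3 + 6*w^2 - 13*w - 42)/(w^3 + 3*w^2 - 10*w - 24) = (w + 7)/(w + 4)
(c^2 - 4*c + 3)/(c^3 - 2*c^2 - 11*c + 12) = (c - 3)/(c^2 - c - 12)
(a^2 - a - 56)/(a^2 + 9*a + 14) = (a - 8)/(a + 2)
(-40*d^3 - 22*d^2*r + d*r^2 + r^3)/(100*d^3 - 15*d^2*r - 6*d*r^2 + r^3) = (2*d + r)/(-5*d + r)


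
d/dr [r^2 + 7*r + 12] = 2*r + 7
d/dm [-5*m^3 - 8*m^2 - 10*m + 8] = -15*m^2 - 16*m - 10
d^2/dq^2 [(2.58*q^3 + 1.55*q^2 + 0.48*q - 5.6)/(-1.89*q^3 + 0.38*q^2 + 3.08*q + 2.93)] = (-2.8421709430404e-14*q^7 - 14.779422*q^6 - 100.399824*q^5 + 16.529184*q^4 - 229.822226*q^3 - 351.980724*q^2 + 95.7045*q + 75.827834)/(6.751269*q^9 - 4.072194*q^8 - 32.187456*q^7 - 18.181295*q^6 + 65.079588*q^5 + 90.252924*q^4 - 1.117361*q^3 - 93.172242*q^2 - 79.324476*q - 25.153757)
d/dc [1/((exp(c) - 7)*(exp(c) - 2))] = (9 - 2*exp(c))*exp(c)/(exp(4*c) - 18*exp(3*c) + 109*exp(2*c) - 252*exp(c) + 196)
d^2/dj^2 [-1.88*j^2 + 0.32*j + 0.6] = -3.76000000000000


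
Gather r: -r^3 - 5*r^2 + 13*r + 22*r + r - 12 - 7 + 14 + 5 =-r^3 - 5*r^2 + 36*r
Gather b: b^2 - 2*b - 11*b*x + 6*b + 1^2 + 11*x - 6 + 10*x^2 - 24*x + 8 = b^2 + b*(4 - 11*x) + 10*x^2 - 13*x + 3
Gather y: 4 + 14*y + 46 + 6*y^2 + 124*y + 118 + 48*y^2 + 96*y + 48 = 54*y^2 + 234*y + 216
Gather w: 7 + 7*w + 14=7*w + 21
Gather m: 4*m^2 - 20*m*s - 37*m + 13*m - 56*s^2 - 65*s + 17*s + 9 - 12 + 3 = 4*m^2 + m*(-20*s - 24) - 56*s^2 - 48*s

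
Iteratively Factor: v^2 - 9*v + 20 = (v - 5)*(v - 4)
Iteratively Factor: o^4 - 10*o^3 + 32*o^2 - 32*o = (o)*(o^3 - 10*o^2 + 32*o - 32) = o*(o - 4)*(o^2 - 6*o + 8) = o*(o - 4)*(o - 2)*(o - 4)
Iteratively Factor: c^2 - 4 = (c + 2)*(c - 2)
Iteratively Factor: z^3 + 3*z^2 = (z)*(z^2 + 3*z) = z^2*(z + 3)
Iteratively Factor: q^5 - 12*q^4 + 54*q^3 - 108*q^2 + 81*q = (q)*(q^4 - 12*q^3 + 54*q^2 - 108*q + 81) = q*(q - 3)*(q^3 - 9*q^2 + 27*q - 27) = q*(q - 3)^2*(q^2 - 6*q + 9) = q*(q - 3)^3*(q - 3)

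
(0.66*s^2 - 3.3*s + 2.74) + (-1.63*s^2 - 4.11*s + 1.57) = -0.97*s^2 - 7.41*s + 4.31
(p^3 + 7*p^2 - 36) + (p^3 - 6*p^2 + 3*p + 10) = 2*p^3 + p^2 + 3*p - 26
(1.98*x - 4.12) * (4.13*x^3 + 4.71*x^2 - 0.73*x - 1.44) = 8.1774*x^4 - 7.6898*x^3 - 20.8506*x^2 + 0.1564*x + 5.9328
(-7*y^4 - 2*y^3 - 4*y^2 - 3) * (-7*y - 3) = 49*y^5 + 35*y^4 + 34*y^3 + 12*y^2 + 21*y + 9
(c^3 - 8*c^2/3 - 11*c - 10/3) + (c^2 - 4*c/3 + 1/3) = c^3 - 5*c^2/3 - 37*c/3 - 3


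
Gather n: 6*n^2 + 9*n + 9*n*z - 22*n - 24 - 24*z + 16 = 6*n^2 + n*(9*z - 13) - 24*z - 8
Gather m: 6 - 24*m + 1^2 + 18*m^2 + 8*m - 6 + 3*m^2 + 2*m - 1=21*m^2 - 14*m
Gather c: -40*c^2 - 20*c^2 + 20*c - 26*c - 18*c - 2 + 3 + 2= -60*c^2 - 24*c + 3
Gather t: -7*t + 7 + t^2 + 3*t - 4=t^2 - 4*t + 3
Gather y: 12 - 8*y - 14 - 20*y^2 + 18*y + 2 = -20*y^2 + 10*y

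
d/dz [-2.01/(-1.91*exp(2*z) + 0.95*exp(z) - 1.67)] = (1.9095 - 7.6782*exp(z))*exp(z)/(1.91*exp(2*z) - 0.95*exp(z) + 1.67)^2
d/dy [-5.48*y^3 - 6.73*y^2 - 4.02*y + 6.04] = -16.44*y^2 - 13.46*y - 4.02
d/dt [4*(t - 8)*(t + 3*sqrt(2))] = 8*t - 32 + 12*sqrt(2)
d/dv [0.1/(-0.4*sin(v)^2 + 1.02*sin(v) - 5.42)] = (0.08*sin(v) - 0.102)*cos(v)/(0.4*sin(v)^2 - 1.02*sin(v) + 5.42)^2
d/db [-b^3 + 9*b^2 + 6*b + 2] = -3*b^2 + 18*b + 6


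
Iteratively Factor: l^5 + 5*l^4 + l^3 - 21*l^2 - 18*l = (l + 1)*(l^4 + 4*l^3 - 3*l^2 - 18*l) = (l + 1)*(l + 3)*(l^3 + l^2 - 6*l) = (l + 1)*(l + 3)^2*(l^2 - 2*l) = (l - 2)*(l + 1)*(l + 3)^2*(l)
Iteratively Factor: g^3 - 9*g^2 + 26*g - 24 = (g - 3)*(g^2 - 6*g + 8) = (g - 4)*(g - 3)*(g - 2)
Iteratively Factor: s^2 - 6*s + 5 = (s - 1)*(s - 5)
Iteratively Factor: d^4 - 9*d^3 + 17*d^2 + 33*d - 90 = (d - 3)*(d^3 - 6*d^2 - d + 30) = (d - 3)^2*(d^2 - 3*d - 10) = (d - 3)^2*(d + 2)*(d - 5)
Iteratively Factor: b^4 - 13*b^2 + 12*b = (b)*(b^3 - 13*b + 12) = b*(b - 1)*(b^2 + b - 12) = b*(b - 1)*(b + 4)*(b - 3)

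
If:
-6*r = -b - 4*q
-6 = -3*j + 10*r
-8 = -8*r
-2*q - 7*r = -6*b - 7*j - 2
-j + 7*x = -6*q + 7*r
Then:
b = -176/39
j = 16/3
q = 205/78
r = 1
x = -134/273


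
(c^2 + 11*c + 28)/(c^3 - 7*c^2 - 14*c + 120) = (c + 7)/(c^2 - 11*c + 30)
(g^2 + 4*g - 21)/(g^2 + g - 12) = (g + 7)/(g + 4)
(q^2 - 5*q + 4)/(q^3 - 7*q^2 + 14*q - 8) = 1/(q - 2)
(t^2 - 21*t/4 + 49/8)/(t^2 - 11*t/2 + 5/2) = (8*t^2 - 42*t + 49)/(4*(2*t^2 - 11*t + 5))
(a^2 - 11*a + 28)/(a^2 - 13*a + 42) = (a - 4)/(a - 6)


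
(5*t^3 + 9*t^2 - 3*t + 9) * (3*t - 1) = 15*t^4 + 22*t^3 - 18*t^2 + 30*t - 9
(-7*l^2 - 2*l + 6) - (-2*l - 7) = 13 - 7*l^2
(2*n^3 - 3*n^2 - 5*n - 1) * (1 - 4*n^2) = -8*n^5 + 12*n^4 + 22*n^3 + n^2 - 5*n - 1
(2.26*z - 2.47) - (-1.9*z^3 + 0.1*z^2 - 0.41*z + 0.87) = 1.9*z^3 - 0.1*z^2 + 2.67*z - 3.34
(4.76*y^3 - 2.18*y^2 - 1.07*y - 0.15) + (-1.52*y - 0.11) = 4.76*y^3 - 2.18*y^2 - 2.59*y - 0.26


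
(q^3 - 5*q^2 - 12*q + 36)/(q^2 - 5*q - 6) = (q^2 + q - 6)/(q + 1)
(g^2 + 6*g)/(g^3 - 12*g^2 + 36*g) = (g + 6)/(g^2 - 12*g + 36)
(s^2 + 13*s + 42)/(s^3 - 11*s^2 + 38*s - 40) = (s^2 + 13*s + 42)/(s^3 - 11*s^2 + 38*s - 40)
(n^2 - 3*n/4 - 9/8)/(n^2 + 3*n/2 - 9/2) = (n + 3/4)/(n + 3)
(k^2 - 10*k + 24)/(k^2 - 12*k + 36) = (k - 4)/(k - 6)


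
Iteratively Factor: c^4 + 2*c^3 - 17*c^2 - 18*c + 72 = (c - 2)*(c^3 + 4*c^2 - 9*c - 36) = (c - 3)*(c - 2)*(c^2 + 7*c + 12) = (c - 3)*(c - 2)*(c + 3)*(c + 4)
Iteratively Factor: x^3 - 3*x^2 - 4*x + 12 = (x - 3)*(x^2 - 4) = (x - 3)*(x - 2)*(x + 2)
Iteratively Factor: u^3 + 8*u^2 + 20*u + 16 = (u + 2)*(u^2 + 6*u + 8) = (u + 2)*(u + 4)*(u + 2)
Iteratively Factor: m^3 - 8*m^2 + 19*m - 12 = (m - 3)*(m^2 - 5*m + 4) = (m - 4)*(m - 3)*(m - 1)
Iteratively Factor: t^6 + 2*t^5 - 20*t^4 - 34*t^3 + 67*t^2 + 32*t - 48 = (t + 3)*(t^5 - t^4 - 17*t^3 + 17*t^2 + 16*t - 16) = (t - 1)*(t + 3)*(t^4 - 17*t^2 + 16) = (t - 1)*(t + 3)*(t + 4)*(t^3 - 4*t^2 - t + 4) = (t - 1)*(t + 1)*(t + 3)*(t + 4)*(t^2 - 5*t + 4) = (t - 4)*(t - 1)*(t + 1)*(t + 3)*(t + 4)*(t - 1)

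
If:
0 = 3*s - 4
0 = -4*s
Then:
No Solution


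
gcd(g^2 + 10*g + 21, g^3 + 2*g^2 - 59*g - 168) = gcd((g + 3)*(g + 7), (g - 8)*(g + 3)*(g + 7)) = g^2 + 10*g + 21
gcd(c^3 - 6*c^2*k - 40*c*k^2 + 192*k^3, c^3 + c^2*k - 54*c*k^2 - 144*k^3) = c^2 - 2*c*k - 48*k^2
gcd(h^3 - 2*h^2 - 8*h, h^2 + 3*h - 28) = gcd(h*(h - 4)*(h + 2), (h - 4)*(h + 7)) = h - 4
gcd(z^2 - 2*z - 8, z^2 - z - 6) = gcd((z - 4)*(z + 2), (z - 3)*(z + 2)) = z + 2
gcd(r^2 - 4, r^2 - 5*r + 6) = r - 2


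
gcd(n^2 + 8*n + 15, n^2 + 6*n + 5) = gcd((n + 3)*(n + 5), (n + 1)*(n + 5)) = n + 5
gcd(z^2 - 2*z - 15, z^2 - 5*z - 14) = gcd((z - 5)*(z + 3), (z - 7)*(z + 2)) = 1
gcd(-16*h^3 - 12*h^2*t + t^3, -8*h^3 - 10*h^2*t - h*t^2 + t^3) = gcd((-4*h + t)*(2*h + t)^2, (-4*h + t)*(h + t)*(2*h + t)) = -8*h^2 - 2*h*t + t^2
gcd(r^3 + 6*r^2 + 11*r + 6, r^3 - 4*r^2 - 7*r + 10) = r + 2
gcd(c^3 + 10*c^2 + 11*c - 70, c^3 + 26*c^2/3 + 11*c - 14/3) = c + 7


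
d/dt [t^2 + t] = 2*t + 1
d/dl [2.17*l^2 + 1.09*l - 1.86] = 4.34*l + 1.09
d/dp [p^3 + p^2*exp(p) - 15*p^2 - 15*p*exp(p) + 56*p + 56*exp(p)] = p^2*exp(p) + 3*p^2 - 13*p*exp(p) - 30*p + 41*exp(p) + 56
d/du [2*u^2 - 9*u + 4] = 4*u - 9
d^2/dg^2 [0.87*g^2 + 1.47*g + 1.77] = 1.74000000000000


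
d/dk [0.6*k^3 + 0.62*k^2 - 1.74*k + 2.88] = 1.8*k^2 + 1.24*k - 1.74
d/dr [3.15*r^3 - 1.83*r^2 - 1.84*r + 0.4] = 9.45*r^2 - 3.66*r - 1.84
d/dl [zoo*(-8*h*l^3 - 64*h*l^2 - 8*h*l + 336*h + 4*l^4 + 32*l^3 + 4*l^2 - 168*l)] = zoo*(h*l^2 + h*l + h + l^3 + l^2 + l + 1)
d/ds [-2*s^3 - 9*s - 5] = -6*s^2 - 9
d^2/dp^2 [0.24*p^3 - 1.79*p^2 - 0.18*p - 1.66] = 1.44*p - 3.58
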